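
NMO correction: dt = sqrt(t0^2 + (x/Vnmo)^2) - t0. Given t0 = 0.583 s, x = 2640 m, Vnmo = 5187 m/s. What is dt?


x/Vnmo = 2640/5187 = 0.508965
(x/Vnmo)^2 = 0.259045
t0^2 = 0.339889
sqrt(0.339889 + 0.259045) = 0.773908
dt = 0.773908 - 0.583 = 0.190908

0.190908


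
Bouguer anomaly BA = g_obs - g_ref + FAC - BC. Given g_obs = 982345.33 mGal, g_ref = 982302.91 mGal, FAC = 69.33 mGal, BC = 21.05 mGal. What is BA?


BA = g_obs - g_ref + FAC - BC
= 982345.33 - 982302.91 + 69.33 - 21.05
= 90.7 mGal

90.7


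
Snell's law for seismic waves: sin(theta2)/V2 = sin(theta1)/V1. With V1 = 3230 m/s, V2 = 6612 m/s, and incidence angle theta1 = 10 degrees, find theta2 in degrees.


sin(theta1) = sin(10 deg) = 0.173648
sin(theta2) = V2/V1 * sin(theta1) = 6612/3230 * 0.173648 = 0.355468
theta2 = arcsin(0.355468) = 20.8221 degrees

20.8221


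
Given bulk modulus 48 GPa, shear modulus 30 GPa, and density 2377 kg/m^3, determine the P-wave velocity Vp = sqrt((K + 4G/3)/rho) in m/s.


First compute the effective modulus:
K + 4G/3 = 48e9 + 4*30e9/3 = 88000000000.0 Pa
Then divide by density:
88000000000.0 / 2377 = 37021455.6163 Pa/(kg/m^3)
Take the square root:
Vp = sqrt(37021455.6163) = 6084.53 m/s

6084.53


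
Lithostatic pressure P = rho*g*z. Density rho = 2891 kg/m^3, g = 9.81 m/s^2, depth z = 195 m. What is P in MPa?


P = rho * g * z / 1e6
= 2891 * 9.81 * 195 / 1e6
= 5530338.45 / 1e6
= 5.5303 MPa

5.5303


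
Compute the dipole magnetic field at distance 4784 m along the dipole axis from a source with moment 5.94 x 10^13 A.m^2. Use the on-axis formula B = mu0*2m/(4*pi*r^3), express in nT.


m = 5.94 x 10^13 = 59400000000000 A.m^2
2m = 118800000000000 A.m^2
r^3 = 4784^3 = 109489762304
B = (4pi*10^-7) * 118800000000000 / (4*pi * 109489762304) * 1e9
= 149288482.898587 / 1375888931590.16 * 1e9
= 108503.2952 nT

108503.2952


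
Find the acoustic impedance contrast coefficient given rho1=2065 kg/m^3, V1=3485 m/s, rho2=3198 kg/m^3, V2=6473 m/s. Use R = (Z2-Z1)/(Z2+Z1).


Z1 = 2065 * 3485 = 7196525
Z2 = 3198 * 6473 = 20700654
R = (20700654 - 7196525) / (20700654 + 7196525) = 13504129 / 27897179 = 0.4841

0.4841


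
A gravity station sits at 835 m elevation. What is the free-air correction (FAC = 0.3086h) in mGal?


FAC = 0.3086 * h
= 0.3086 * 835
= 257.681 mGal

257.681


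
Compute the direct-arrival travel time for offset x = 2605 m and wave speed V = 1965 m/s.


t = x / V
= 2605 / 1965
= 1.3257 s

1.3257


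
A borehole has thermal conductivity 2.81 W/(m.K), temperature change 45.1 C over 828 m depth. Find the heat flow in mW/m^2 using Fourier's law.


q = k * dT / dz * 1000
= 2.81 * 45.1 / 828 * 1000
= 0.153057 * 1000
= 153.0568 mW/m^2

153.0568


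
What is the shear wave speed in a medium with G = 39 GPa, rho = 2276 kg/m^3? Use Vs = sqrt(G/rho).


Convert G to Pa: G = 39e9 Pa
Compute G/rho = 39e9 / 2276 = 17135325.1318
Vs = sqrt(17135325.1318) = 4139.48 m/s

4139.48


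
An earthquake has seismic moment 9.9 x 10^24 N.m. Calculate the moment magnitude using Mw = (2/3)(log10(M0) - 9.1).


log10(M0) = log10(9.9 x 10^24) = 24.9956
Mw = 2/3 * (24.9956 - 9.1)
= 2/3 * 15.8956
= 10.6

10.6


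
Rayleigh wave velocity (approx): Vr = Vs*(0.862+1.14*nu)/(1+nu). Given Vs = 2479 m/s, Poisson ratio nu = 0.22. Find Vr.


Numerator factor = 0.862 + 1.14*0.22 = 1.1128
Denominator = 1 + 0.22 = 1.22
Vr = 2479 * 1.1128 / 1.22 = 2261.17 m/s

2261.17


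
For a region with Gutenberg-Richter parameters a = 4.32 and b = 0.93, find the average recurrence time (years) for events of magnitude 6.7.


log10(N) = 4.32 - 0.93*6.7 = -1.911
N = 10^-1.911 = 0.012274
T = 1/N = 1/0.012274 = 81.4704 years

81.4704


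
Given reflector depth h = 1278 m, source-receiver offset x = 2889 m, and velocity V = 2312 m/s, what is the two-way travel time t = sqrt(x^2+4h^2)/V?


x^2 + 4h^2 = 2889^2 + 4*1278^2 = 8346321 + 6533136 = 14879457
sqrt(14879457) = 3857.3899
t = 3857.3899 / 2312 = 1.6684 s

1.6684


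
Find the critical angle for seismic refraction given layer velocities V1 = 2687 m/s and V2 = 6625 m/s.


V1/V2 = 2687/6625 = 0.405585
theta_c = arcsin(0.405585) = 23.9278 degrees

23.9278


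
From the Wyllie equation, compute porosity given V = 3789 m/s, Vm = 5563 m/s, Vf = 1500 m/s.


1/V - 1/Vm = 1/3789 - 1/5563 = 8.416e-05
1/Vf - 1/Vm = 1/1500 - 1/5563 = 0.00048691
phi = 8.416e-05 / 0.00048691 = 0.1729

0.1729


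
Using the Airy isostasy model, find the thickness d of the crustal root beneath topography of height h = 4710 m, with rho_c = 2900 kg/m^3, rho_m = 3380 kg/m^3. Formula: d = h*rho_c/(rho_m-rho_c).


rho_m - rho_c = 3380 - 2900 = 480
d = 4710 * 2900 / 480
= 13659000 / 480
= 28456.25 m

28456.25


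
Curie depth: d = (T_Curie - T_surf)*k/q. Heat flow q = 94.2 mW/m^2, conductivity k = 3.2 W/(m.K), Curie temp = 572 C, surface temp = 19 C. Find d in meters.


T_Curie - T_surf = 572 - 19 = 553 C
Convert q to W/m^2: 94.2 mW/m^2 = 0.0942 W/m^2
d = 553 * 3.2 / 0.0942 = 18785.56 m

18785.56


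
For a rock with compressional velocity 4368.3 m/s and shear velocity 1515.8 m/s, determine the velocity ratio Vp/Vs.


Vp/Vs = 4368.3 / 1515.8
= 2.8818

2.8818


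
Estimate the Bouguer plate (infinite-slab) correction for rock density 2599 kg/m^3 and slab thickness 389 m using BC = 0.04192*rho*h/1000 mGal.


BC = 0.04192 * rho * h / 1000
= 0.04192 * 2599 * 389 / 1000
= 42.3816 mGal

42.3816


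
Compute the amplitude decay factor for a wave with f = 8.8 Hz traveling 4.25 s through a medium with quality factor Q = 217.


pi*f*t/Q = pi*8.8*4.25/217 = 0.541454
A/A0 = exp(-0.541454) = 0.581901

0.581901


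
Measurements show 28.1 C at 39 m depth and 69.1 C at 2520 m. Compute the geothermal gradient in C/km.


dT = 69.1 - 28.1 = 41.0 C
dz = 2520 - 39 = 2481 m
gradient = dT/dz * 1000 = 41.0/2481 * 1000 = 16.5256 C/km

16.5256


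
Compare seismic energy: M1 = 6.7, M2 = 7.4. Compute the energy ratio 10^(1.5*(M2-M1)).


M2 - M1 = 7.4 - 6.7 = 0.7
1.5 * 0.7 = 1.05
ratio = 10^1.05 = 11.22

11.22


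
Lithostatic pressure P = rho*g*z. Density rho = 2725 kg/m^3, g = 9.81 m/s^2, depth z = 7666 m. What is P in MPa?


P = rho * g * z / 1e6
= 2725 * 9.81 * 7666 / 1e6
= 204929428.5 / 1e6
= 204.9294 MPa

204.9294


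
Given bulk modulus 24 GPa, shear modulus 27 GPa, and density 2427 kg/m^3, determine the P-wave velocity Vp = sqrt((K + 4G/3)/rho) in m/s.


First compute the effective modulus:
K + 4G/3 = 24e9 + 4*27e9/3 = 60000000000.0 Pa
Then divide by density:
60000000000.0 / 2427 = 24721878.8628 Pa/(kg/m^3)
Take the square root:
Vp = sqrt(24721878.8628) = 4972.11 m/s

4972.11


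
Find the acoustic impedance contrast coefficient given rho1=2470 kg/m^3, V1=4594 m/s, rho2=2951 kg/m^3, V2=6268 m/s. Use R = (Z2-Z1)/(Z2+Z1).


Z1 = 2470 * 4594 = 11347180
Z2 = 2951 * 6268 = 18496868
R = (18496868 - 11347180) / (18496868 + 11347180) = 7149688 / 29844048 = 0.2396

0.2396


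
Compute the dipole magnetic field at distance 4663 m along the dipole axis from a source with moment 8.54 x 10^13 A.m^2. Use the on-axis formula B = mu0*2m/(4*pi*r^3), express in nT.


m = 8.54 x 10^13 = 85400000000000 A.m^2
2m = 170800000000000 A.m^2
r^3 = 4663^3 = 101390262247
B = (4pi*10^-7) * 170800000000000 / (4*pi * 101390262247) * 1e9
= 214633610.093255 / 1274107612082.87 * 1e9
= 168457.9921 nT

168457.9921


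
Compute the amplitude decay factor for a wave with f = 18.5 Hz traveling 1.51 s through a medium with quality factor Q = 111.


pi*f*t/Q = pi*18.5*1.51/111 = 0.790634
A/A0 = exp(-0.790634) = 0.453557

0.453557


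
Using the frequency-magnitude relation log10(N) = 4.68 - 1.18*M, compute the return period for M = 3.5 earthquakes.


log10(N) = 4.68 - 1.18*3.5 = 0.55
N = 10^0.55 = 3.548134
T = 1/N = 1/3.548134 = 0.2818 years

0.2818


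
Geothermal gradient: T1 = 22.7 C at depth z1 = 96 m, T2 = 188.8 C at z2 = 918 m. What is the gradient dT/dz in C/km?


dT = 188.8 - 22.7 = 166.1 C
dz = 918 - 96 = 822 m
gradient = dT/dz * 1000 = 166.1/822 * 1000 = 202.0681 C/km

202.0681


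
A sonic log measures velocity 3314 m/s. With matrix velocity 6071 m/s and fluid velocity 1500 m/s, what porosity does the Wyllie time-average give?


1/V - 1/Vm = 1/3314 - 1/6071 = 0.00013703
1/Vf - 1/Vm = 1/1500 - 1/6071 = 0.00050195
phi = 0.00013703 / 0.00050195 = 0.273

0.273


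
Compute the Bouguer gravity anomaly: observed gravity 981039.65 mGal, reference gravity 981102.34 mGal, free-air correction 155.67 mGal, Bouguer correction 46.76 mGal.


BA = g_obs - g_ref + FAC - BC
= 981039.65 - 981102.34 + 155.67 - 46.76
= 46.22 mGal

46.22


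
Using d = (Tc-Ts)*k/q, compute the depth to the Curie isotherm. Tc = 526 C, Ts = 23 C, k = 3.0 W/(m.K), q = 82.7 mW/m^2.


T_Curie - T_surf = 526 - 23 = 503 C
Convert q to W/m^2: 82.7 mW/m^2 = 0.0827 W/m^2
d = 503 * 3.0 / 0.0827 = 18246.67 m

18246.67


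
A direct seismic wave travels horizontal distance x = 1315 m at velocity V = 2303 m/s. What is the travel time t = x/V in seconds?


t = x / V
= 1315 / 2303
= 0.571 s

0.571


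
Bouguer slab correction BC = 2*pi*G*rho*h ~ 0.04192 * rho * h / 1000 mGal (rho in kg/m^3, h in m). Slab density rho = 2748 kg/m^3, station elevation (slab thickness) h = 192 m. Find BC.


BC = 0.04192 * rho * h / 1000
= 0.04192 * 2748 * 192 / 1000
= 22.1177 mGal

22.1177


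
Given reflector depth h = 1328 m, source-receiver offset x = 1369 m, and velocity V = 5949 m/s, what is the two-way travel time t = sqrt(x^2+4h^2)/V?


x^2 + 4h^2 = 1369^2 + 4*1328^2 = 1874161 + 7054336 = 8928497
sqrt(8928497) = 2988.0591
t = 2988.0591 / 5949 = 0.5023 s

0.5023


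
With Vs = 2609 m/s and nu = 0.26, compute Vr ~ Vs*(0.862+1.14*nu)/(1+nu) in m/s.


Numerator factor = 0.862 + 1.14*0.26 = 1.1584
Denominator = 1 + 0.26 = 1.26
Vr = 2609 * 1.1584 / 1.26 = 2398.62 m/s

2398.62


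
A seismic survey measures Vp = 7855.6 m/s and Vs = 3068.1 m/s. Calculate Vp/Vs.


Vp/Vs = 7855.6 / 3068.1
= 2.5604

2.5604


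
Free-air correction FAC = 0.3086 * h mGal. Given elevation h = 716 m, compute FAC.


FAC = 0.3086 * h
= 0.3086 * 716
= 220.9576 mGal

220.9576


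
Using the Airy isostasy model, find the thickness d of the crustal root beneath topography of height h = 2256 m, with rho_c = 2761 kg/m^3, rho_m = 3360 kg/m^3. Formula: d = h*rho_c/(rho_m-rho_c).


rho_m - rho_c = 3360 - 2761 = 599
d = 2256 * 2761 / 599
= 6228816 / 599
= 10398.69 m

10398.69


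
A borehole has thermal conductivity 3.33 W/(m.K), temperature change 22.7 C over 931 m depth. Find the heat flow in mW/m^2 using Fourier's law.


q = k * dT / dz * 1000
= 3.33 * 22.7 / 931 * 1000
= 0.081193 * 1000
= 81.1933 mW/m^2

81.1933


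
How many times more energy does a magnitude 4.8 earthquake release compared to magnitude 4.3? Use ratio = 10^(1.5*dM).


M2 - M1 = 4.8 - 4.3 = 0.5
1.5 * 0.5 = 0.75
ratio = 10^0.75 = 5.62

5.62


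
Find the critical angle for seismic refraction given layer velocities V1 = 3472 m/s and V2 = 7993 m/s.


V1/V2 = 3472/7993 = 0.43438
theta_c = arcsin(0.43438) = 25.7459 degrees

25.7459


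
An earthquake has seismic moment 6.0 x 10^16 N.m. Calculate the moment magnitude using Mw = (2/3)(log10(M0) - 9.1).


log10(M0) = log10(6.0 x 10^16) = 16.7782
Mw = 2/3 * (16.7782 - 9.1)
= 2/3 * 7.6782
= 5.12

5.12


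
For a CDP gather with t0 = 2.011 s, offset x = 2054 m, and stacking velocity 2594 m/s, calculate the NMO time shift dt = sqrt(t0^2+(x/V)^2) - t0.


x/Vnmo = 2054/2594 = 0.791827
(x/Vnmo)^2 = 0.62699
t0^2 = 4.044121
sqrt(4.044121 + 0.62699) = 2.161275
dt = 2.161275 - 2.011 = 0.150275

0.150275


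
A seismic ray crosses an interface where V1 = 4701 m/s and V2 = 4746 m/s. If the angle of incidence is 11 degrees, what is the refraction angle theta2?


sin(theta1) = sin(11 deg) = 0.190809
sin(theta2) = V2/V1 * sin(theta1) = 4746/4701 * 0.190809 = 0.192636
theta2 = arcsin(0.192636) = 11.1066 degrees

11.1066


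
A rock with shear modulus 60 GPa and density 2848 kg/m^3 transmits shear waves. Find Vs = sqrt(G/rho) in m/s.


Convert G to Pa: G = 60e9 Pa
Compute G/rho = 60e9 / 2848 = 21067415.7303
Vs = sqrt(21067415.7303) = 4589.93 m/s

4589.93


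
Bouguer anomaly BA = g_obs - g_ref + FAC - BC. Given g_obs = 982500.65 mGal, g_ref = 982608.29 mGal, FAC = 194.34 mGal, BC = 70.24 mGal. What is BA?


BA = g_obs - g_ref + FAC - BC
= 982500.65 - 982608.29 + 194.34 - 70.24
= 16.46 mGal

16.46


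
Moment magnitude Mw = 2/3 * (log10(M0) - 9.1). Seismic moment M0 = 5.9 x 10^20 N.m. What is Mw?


log10(M0) = log10(5.9 x 10^20) = 20.7709
Mw = 2/3 * (20.7709 - 9.1)
= 2/3 * 11.6709
= 7.78

7.78


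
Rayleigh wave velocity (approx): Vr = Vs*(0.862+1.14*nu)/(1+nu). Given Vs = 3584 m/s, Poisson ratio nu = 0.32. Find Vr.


Numerator factor = 0.862 + 1.14*0.32 = 1.2268
Denominator = 1 + 0.32 = 1.32
Vr = 3584 * 1.2268 / 1.32 = 3330.95 m/s

3330.95


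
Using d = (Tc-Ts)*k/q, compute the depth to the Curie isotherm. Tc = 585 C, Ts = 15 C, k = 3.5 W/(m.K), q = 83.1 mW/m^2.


T_Curie - T_surf = 585 - 15 = 570 C
Convert q to W/m^2: 83.1 mW/m^2 = 0.0831 W/m^2
d = 570 * 3.5 / 0.0831 = 24007.22 m

24007.22


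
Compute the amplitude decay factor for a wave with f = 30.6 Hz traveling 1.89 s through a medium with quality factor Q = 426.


pi*f*t/Q = pi*30.6*1.89/426 = 0.426504
A/A0 = exp(-0.426504) = 0.652787

0.652787


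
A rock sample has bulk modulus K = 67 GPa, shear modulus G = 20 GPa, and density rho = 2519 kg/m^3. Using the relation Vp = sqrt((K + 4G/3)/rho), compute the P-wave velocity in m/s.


First compute the effective modulus:
K + 4G/3 = 67e9 + 4*20e9/3 = 93666666666.67 Pa
Then divide by density:
93666666666.67 / 2519 = 37184067.7518 Pa/(kg/m^3)
Take the square root:
Vp = sqrt(37184067.7518) = 6097.87 m/s

6097.87


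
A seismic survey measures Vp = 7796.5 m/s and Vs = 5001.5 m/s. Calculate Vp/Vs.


Vp/Vs = 7796.5 / 5001.5
= 1.5588

1.5588


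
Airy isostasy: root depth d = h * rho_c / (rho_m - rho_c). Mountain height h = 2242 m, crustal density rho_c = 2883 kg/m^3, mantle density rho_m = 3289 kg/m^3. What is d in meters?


rho_m - rho_c = 3289 - 2883 = 406
d = 2242 * 2883 / 406
= 6463686 / 406
= 15920.41 m

15920.41


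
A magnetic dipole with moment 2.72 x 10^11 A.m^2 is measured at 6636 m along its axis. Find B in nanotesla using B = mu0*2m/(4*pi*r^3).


m = 2.72 x 10^11 = 272000000000 A.m^2
2m = 544000000000 A.m^2
r^3 = 6636^3 = 292226187456
B = (4pi*10^-7) * 544000000000 / (4*pi * 292226187456) * 1e9
= 683610.561421 / 3672222574793.29 * 1e9
= 186.1572 nT

186.1572


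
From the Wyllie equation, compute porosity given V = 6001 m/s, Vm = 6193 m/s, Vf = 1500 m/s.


1/V - 1/Vm = 1/6001 - 1/6193 = 5.17e-06
1/Vf - 1/Vm = 1/1500 - 1/6193 = 0.00050519
phi = 5.17e-06 / 0.00050519 = 0.0102

0.0102


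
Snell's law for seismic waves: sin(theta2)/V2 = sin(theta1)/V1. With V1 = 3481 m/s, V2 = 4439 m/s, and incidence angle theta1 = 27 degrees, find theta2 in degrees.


sin(theta1) = sin(27 deg) = 0.45399
sin(theta2) = V2/V1 * sin(theta1) = 4439/3481 * 0.45399 = 0.578932
theta2 = arcsin(0.578932) = 35.3755 degrees

35.3755


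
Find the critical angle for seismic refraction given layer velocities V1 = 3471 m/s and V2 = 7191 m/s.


V1/V2 = 3471/7191 = 0.482687
theta_c = arcsin(0.482687) = 28.861 degrees

28.861


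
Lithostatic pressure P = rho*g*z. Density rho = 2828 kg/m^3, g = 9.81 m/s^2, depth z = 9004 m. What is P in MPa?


P = rho * g * z / 1e6
= 2828 * 9.81 * 9004 / 1e6
= 249795090.72 / 1e6
= 249.7951 MPa

249.7951


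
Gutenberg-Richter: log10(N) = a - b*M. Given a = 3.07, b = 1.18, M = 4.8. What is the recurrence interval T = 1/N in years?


log10(N) = 3.07 - 1.18*4.8 = -2.594
N = 10^-2.594 = 0.002547
T = 1/N = 1/0.002547 = 392.6449 years

392.6449


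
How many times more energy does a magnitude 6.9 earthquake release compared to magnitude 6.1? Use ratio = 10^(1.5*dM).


M2 - M1 = 6.9 - 6.1 = 0.8
1.5 * 0.8 = 1.2
ratio = 10^1.2 = 15.85

15.85


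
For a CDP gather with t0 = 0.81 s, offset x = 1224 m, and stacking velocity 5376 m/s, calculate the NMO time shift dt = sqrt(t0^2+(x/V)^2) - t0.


x/Vnmo = 1224/5376 = 0.227679
(x/Vnmo)^2 = 0.051838
t0^2 = 0.6561
sqrt(0.6561 + 0.051838) = 0.84139
dt = 0.84139 - 0.81 = 0.03139

0.03139


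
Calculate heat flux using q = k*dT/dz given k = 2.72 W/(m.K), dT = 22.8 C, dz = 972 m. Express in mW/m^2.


q = k * dT / dz * 1000
= 2.72 * 22.8 / 972 * 1000
= 0.063802 * 1000
= 63.8025 mW/m^2

63.8025


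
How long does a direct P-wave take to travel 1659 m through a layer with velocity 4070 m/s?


t = x / V
= 1659 / 4070
= 0.4076 s

0.4076


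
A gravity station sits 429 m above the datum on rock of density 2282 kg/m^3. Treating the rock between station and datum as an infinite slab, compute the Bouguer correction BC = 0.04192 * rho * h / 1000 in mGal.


BC = 0.04192 * rho * h / 1000
= 0.04192 * 2282 * 429 / 1000
= 41.0388 mGal

41.0388


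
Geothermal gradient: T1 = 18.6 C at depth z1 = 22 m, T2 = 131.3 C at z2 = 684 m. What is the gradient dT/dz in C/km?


dT = 131.3 - 18.6 = 112.7 C
dz = 684 - 22 = 662 m
gradient = dT/dz * 1000 = 112.7/662 * 1000 = 170.2417 C/km

170.2417


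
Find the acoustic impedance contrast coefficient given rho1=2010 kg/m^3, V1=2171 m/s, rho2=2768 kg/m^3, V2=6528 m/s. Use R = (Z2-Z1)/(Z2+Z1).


Z1 = 2010 * 2171 = 4363710
Z2 = 2768 * 6528 = 18069504
R = (18069504 - 4363710) / (18069504 + 4363710) = 13705794 / 22433214 = 0.611

0.611


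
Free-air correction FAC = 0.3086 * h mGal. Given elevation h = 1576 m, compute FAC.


FAC = 0.3086 * h
= 0.3086 * 1576
= 486.3536 mGal

486.3536


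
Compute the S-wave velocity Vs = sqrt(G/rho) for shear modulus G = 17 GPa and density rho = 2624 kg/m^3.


Convert G to Pa: G = 17e9 Pa
Compute G/rho = 17e9 / 2624 = 6478658.5366
Vs = sqrt(6478658.5366) = 2545.32 m/s

2545.32


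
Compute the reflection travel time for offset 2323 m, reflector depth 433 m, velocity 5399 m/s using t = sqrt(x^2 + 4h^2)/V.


x^2 + 4h^2 = 2323^2 + 4*433^2 = 5396329 + 749956 = 6146285
sqrt(6146285) = 2479.1702
t = 2479.1702 / 5399 = 0.4592 s

0.4592


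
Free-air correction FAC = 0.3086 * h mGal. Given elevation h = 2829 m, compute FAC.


FAC = 0.3086 * h
= 0.3086 * 2829
= 873.0294 mGal

873.0294


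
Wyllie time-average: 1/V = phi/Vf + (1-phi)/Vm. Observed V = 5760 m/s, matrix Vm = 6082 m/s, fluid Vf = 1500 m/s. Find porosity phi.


1/V - 1/Vm = 1/5760 - 1/6082 = 9.19e-06
1/Vf - 1/Vm = 1/1500 - 1/6082 = 0.00050225
phi = 9.19e-06 / 0.00050225 = 0.0183

0.0183


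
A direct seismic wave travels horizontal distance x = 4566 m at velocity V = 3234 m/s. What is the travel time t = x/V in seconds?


t = x / V
= 4566 / 3234
= 1.4119 s

1.4119


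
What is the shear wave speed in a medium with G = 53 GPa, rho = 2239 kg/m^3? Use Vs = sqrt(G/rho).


Convert G to Pa: G = 53e9 Pa
Compute G/rho = 53e9 / 2239 = 23671281.8222
Vs = sqrt(23671281.8222) = 4865.31 m/s

4865.31


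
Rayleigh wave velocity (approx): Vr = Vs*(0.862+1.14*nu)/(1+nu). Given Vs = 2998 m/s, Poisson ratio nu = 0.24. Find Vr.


Numerator factor = 0.862 + 1.14*0.24 = 1.1356
Denominator = 1 + 0.24 = 1.24
Vr = 2998 * 1.1356 / 1.24 = 2745.59 m/s

2745.59


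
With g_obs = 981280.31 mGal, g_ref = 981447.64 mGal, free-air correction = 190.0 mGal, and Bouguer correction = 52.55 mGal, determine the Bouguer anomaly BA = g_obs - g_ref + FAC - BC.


BA = g_obs - g_ref + FAC - BC
= 981280.31 - 981447.64 + 190.0 - 52.55
= -29.88 mGal

-29.88


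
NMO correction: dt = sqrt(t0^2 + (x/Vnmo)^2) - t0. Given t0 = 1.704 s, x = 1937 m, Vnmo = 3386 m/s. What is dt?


x/Vnmo = 1937/3386 = 0.572061
(x/Vnmo)^2 = 0.327254
t0^2 = 2.903616
sqrt(2.903616 + 0.327254) = 1.797462
dt = 1.797462 - 1.704 = 0.093462

0.093462


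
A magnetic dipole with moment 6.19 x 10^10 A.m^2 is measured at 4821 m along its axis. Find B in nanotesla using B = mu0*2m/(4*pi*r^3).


m = 6.19 x 10^10 = 61900000000 A.m^2
2m = 123800000000 A.m^2
r^3 = 4821^3 = 112049879661
B = (4pi*10^-7) * 123800000000 / (4*pi * 112049879661) * 1e9
= 155571.668206 / 1408060315114.47 * 1e9
= 110.4865 nT

110.4865


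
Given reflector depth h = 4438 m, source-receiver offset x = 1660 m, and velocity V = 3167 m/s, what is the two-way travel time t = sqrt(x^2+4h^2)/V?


x^2 + 4h^2 = 1660^2 + 4*4438^2 = 2755600 + 78783376 = 81538976
sqrt(81538976) = 9029.8935
t = 9029.8935 / 3167 = 2.8512 s

2.8512


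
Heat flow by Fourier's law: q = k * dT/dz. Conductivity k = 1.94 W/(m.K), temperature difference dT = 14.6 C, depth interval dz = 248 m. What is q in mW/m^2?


q = k * dT / dz * 1000
= 1.94 * 14.6 / 248 * 1000
= 0.11421 * 1000
= 114.2097 mW/m^2

114.2097


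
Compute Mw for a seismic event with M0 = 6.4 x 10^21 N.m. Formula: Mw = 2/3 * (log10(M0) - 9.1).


log10(M0) = log10(6.4 x 10^21) = 21.8062
Mw = 2/3 * (21.8062 - 9.1)
= 2/3 * 12.7062
= 8.47

8.47


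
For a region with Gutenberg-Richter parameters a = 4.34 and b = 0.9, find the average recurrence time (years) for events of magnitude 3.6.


log10(N) = 4.34 - 0.9*3.6 = 1.1
N = 10^1.1 = 12.589254
T = 1/N = 1/12.589254 = 0.0794 years

0.0794


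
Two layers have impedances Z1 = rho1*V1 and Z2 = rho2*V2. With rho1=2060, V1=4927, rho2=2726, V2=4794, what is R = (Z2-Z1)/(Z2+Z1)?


Z1 = 2060 * 4927 = 10149620
Z2 = 2726 * 4794 = 13068444
R = (13068444 - 10149620) / (13068444 + 10149620) = 2918824 / 23218064 = 0.1257

0.1257


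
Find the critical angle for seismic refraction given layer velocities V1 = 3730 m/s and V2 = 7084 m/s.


V1/V2 = 3730/7084 = 0.526539
theta_c = arcsin(0.526539) = 31.7719 degrees

31.7719


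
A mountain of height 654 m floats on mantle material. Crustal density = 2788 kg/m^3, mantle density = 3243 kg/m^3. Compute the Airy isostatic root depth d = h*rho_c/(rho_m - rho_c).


rho_m - rho_c = 3243 - 2788 = 455
d = 654 * 2788 / 455
= 1823352 / 455
= 4007.37 m

4007.37


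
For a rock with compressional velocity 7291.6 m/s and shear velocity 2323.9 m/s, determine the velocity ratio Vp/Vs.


Vp/Vs = 7291.6 / 2323.9
= 3.1377

3.1377


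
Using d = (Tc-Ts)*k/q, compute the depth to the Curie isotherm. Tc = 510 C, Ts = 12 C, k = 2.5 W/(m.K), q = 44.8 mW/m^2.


T_Curie - T_surf = 510 - 12 = 498 C
Convert q to W/m^2: 44.8 mW/m^2 = 0.0448 W/m^2
d = 498 * 2.5 / 0.0448 = 27790.18 m

27790.18


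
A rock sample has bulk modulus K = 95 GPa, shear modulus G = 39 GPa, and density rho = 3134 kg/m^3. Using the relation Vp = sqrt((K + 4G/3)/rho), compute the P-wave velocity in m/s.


First compute the effective modulus:
K + 4G/3 = 95e9 + 4*39e9/3 = 147000000000.0 Pa
Then divide by density:
147000000000.0 / 3134 = 46904913.8481 Pa/(kg/m^3)
Take the square root:
Vp = sqrt(46904913.8481) = 6848.72 m/s

6848.72


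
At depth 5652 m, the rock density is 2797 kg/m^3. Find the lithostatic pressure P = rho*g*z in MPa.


P = rho * g * z / 1e6
= 2797 * 9.81 * 5652 / 1e6
= 155082797.64 / 1e6
= 155.0828 MPa

155.0828


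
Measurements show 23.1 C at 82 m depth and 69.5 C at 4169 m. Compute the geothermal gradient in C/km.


dT = 69.5 - 23.1 = 46.4 C
dz = 4169 - 82 = 4087 m
gradient = dT/dz * 1000 = 46.4/4087 * 1000 = 11.3531 C/km

11.3531


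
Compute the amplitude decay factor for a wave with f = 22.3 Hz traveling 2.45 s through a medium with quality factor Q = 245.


pi*f*t/Q = pi*22.3*2.45/245 = 0.700575
A/A0 = exp(-0.700575) = 0.4963

0.4963


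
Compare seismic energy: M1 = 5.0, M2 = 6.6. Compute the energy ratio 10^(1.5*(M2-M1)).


M2 - M1 = 6.6 - 5.0 = 1.6
1.5 * 1.6 = 2.4
ratio = 10^2.4 = 251.19

251.19


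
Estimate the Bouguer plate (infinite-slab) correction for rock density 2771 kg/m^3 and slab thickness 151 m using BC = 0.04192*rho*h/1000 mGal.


BC = 0.04192 * rho * h / 1000
= 0.04192 * 2771 * 151 / 1000
= 17.5402 mGal

17.5402


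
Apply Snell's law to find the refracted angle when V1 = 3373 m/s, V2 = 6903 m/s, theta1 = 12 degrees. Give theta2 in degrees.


sin(theta1) = sin(12 deg) = 0.207912
sin(theta2) = V2/V1 * sin(theta1) = 6903/3373 * 0.207912 = 0.425501
theta2 = arcsin(0.425501) = 25.1824 degrees

25.1824


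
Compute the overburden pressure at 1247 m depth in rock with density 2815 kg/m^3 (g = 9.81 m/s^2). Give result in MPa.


P = rho * g * z / 1e6
= 2815 * 9.81 * 1247 / 1e6
= 34436092.05 / 1e6
= 34.4361 MPa

34.4361


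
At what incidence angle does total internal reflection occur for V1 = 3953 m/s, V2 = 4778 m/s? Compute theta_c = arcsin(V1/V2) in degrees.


V1/V2 = 3953/4778 = 0.827334
theta_c = arcsin(0.827334) = 55.8258 degrees

55.8258


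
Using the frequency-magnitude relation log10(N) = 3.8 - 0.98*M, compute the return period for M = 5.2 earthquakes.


log10(N) = 3.8 - 0.98*5.2 = -1.296
N = 10^-1.296 = 0.050582
T = 1/N = 1/0.050582 = 19.7697 years

19.7697


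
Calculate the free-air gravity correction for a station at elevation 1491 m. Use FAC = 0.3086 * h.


FAC = 0.3086 * h
= 0.3086 * 1491
= 460.1226 mGal

460.1226


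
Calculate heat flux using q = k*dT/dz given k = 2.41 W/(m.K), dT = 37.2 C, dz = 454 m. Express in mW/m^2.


q = k * dT / dz * 1000
= 2.41 * 37.2 / 454 * 1000
= 0.197471 * 1000
= 197.4714 mW/m^2

197.4714


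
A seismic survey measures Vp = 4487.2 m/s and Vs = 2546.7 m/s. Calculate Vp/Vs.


Vp/Vs = 4487.2 / 2546.7
= 1.762

1.762


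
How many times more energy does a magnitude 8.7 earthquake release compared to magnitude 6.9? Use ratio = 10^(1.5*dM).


M2 - M1 = 8.7 - 6.9 = 1.8
1.5 * 1.8 = 2.7
ratio = 10^2.7 = 501.19

501.19


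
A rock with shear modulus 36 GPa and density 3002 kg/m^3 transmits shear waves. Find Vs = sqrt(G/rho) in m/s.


Convert G to Pa: G = 36e9 Pa
Compute G/rho = 36e9 / 3002 = 11992005.3298
Vs = sqrt(11992005.3298) = 3462.95 m/s

3462.95


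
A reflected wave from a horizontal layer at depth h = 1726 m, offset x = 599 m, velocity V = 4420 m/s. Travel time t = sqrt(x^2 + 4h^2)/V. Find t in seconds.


x^2 + 4h^2 = 599^2 + 4*1726^2 = 358801 + 11916304 = 12275105
sqrt(12275105) = 3503.5846
t = 3503.5846 / 4420 = 0.7927 s

0.7927


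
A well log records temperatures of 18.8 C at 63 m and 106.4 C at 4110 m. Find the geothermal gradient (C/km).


dT = 106.4 - 18.8 = 87.6 C
dz = 4110 - 63 = 4047 m
gradient = dT/dz * 1000 = 87.6/4047 * 1000 = 21.6457 C/km

21.6457


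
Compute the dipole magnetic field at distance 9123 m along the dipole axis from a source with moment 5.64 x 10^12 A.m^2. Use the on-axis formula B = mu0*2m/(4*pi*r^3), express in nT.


m = 5.64 x 10^12 = 5640000000000 A.m^2
2m = 11280000000000 A.m^2
r^3 = 9123^3 = 759299343867
B = (4pi*10^-7) * 11280000000000 / (4*pi * 759299343867) * 1e9
= 14174866.052997 / 9541636962272.47 * 1e9
= 1485.5801 nT

1485.5801


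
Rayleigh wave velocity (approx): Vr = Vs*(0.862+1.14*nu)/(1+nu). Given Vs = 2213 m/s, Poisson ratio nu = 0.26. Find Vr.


Numerator factor = 0.862 + 1.14*0.26 = 1.1584
Denominator = 1 + 0.26 = 1.26
Vr = 2213 * 1.1584 / 1.26 = 2034.55 m/s

2034.55


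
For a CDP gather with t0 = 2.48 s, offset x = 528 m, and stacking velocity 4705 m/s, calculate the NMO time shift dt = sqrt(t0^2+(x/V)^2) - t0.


x/Vnmo = 528/4705 = 0.112221
(x/Vnmo)^2 = 0.012594
t0^2 = 6.1504
sqrt(6.1504 + 0.012594) = 2.482538
dt = 2.482538 - 2.48 = 0.002538

0.002538


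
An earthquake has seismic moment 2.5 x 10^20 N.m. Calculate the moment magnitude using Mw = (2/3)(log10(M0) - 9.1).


log10(M0) = log10(2.5 x 10^20) = 20.3979
Mw = 2/3 * (20.3979 - 9.1)
= 2/3 * 11.2979
= 7.53

7.53


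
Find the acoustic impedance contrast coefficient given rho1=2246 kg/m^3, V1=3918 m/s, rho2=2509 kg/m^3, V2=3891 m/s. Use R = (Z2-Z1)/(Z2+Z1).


Z1 = 2246 * 3918 = 8799828
Z2 = 2509 * 3891 = 9762519
R = (9762519 - 8799828) / (9762519 + 8799828) = 962691 / 18562347 = 0.0519

0.0519


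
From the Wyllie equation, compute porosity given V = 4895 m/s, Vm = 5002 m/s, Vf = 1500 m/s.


1/V - 1/Vm = 1/4895 - 1/5002 = 4.37e-06
1/Vf - 1/Vm = 1/1500 - 1/5002 = 0.00046675
phi = 4.37e-06 / 0.00046675 = 0.0094

0.0094


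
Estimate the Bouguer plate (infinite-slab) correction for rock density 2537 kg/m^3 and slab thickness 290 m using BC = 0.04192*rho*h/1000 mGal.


BC = 0.04192 * rho * h / 1000
= 0.04192 * 2537 * 290 / 1000
= 30.8418 mGal

30.8418


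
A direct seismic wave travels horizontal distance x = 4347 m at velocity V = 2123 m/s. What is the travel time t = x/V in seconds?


t = x / V
= 4347 / 2123
= 2.0476 s

2.0476


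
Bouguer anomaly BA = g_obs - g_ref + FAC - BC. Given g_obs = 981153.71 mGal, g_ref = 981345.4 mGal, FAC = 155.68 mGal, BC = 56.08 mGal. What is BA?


BA = g_obs - g_ref + FAC - BC
= 981153.71 - 981345.4 + 155.68 - 56.08
= -92.09 mGal

-92.09


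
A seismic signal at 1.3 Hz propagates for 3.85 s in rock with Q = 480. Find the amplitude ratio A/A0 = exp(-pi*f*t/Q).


pi*f*t/Q = pi*1.3*3.85/480 = 0.032758
A/A0 = exp(-0.032758) = 0.967773

0.967773


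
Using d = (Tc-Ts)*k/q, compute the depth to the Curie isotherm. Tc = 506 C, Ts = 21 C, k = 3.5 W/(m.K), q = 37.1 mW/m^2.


T_Curie - T_surf = 506 - 21 = 485 C
Convert q to W/m^2: 37.1 mW/m^2 = 0.0371 W/m^2
d = 485 * 3.5 / 0.0371 = 45754.72 m

45754.72


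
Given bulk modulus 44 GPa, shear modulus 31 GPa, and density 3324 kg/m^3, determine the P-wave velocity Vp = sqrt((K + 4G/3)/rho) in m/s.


First compute the effective modulus:
K + 4G/3 = 44e9 + 4*31e9/3 = 85333333333.33 Pa
Then divide by density:
85333333333.33 / 3324 = 25671881.2675 Pa/(kg/m^3)
Take the square root:
Vp = sqrt(25671881.2675) = 5066.74 m/s

5066.74


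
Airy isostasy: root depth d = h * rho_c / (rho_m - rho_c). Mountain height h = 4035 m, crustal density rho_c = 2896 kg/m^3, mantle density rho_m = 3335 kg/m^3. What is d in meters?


rho_m - rho_c = 3335 - 2896 = 439
d = 4035 * 2896 / 439
= 11685360 / 439
= 26618.13 m

26618.13


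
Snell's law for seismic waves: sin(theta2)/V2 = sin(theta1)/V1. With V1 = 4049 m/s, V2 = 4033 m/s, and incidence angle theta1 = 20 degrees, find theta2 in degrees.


sin(theta1) = sin(20 deg) = 0.34202
sin(theta2) = V2/V1 * sin(theta1) = 4033/4049 * 0.34202 = 0.340669
theta2 = arcsin(0.340669) = 19.9176 degrees

19.9176


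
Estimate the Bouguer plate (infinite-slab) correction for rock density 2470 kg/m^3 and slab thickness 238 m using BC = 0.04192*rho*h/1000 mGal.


BC = 0.04192 * rho * h / 1000
= 0.04192 * 2470 * 238 / 1000
= 24.6431 mGal

24.6431


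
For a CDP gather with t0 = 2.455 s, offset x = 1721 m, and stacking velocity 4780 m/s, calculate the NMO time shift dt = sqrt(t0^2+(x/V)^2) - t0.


x/Vnmo = 1721/4780 = 0.360042
(x/Vnmo)^2 = 0.12963
t0^2 = 6.027025
sqrt(6.027025 + 0.12963) = 2.481261
dt = 2.481261 - 2.455 = 0.026261

0.026261


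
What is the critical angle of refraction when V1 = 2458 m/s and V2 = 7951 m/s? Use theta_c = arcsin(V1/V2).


V1/V2 = 2458/7951 = 0.309144
theta_c = arcsin(0.309144) = 18.0076 degrees

18.0076


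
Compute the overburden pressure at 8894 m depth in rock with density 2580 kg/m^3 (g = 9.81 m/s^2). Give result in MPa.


P = rho * g * z / 1e6
= 2580 * 9.81 * 8894 / 1e6
= 225105361.2 / 1e6
= 225.1054 MPa

225.1054


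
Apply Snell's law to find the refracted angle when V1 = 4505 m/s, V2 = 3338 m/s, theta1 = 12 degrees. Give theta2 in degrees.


sin(theta1) = sin(12 deg) = 0.207912
sin(theta2) = V2/V1 * sin(theta1) = 3338/4505 * 0.207912 = 0.154053
theta2 = arcsin(0.154053) = 8.8619 degrees

8.8619


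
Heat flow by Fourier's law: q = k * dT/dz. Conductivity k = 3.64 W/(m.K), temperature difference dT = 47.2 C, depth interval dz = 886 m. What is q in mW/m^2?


q = k * dT / dz * 1000
= 3.64 * 47.2 / 886 * 1000
= 0.193914 * 1000
= 193.9142 mW/m^2

193.9142


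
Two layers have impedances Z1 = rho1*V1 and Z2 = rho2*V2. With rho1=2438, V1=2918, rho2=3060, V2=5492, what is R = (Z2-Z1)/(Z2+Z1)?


Z1 = 2438 * 2918 = 7114084
Z2 = 3060 * 5492 = 16805520
R = (16805520 - 7114084) / (16805520 + 7114084) = 9691436 / 23919604 = 0.4052

0.4052


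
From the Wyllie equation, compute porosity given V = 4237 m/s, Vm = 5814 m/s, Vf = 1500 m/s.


1/V - 1/Vm = 1/4237 - 1/5814 = 6.402e-05
1/Vf - 1/Vm = 1/1500 - 1/5814 = 0.00049467
phi = 6.402e-05 / 0.00049467 = 0.1294

0.1294


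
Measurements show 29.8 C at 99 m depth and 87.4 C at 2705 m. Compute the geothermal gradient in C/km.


dT = 87.4 - 29.8 = 57.6 C
dz = 2705 - 99 = 2606 m
gradient = dT/dz * 1000 = 57.6/2606 * 1000 = 22.1028 C/km

22.1028


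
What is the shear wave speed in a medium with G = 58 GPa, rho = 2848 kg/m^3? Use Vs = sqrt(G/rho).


Convert G to Pa: G = 58e9 Pa
Compute G/rho = 58e9 / 2848 = 20365168.5393
Vs = sqrt(20365168.5393) = 4512.78 m/s

4512.78


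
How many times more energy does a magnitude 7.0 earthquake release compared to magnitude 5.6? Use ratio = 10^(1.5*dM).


M2 - M1 = 7.0 - 5.6 = 1.4
1.5 * 1.4 = 2.1
ratio = 10^2.1 = 125.89

125.89


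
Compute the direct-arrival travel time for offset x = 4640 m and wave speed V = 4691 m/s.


t = x / V
= 4640 / 4691
= 0.9891 s

0.9891


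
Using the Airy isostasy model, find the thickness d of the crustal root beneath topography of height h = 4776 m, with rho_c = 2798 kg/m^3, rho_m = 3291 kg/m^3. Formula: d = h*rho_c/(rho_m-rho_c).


rho_m - rho_c = 3291 - 2798 = 493
d = 4776 * 2798 / 493
= 13363248 / 493
= 27105.98 m

27105.98


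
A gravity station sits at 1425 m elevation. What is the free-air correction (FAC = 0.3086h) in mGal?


FAC = 0.3086 * h
= 0.3086 * 1425
= 439.755 mGal

439.755


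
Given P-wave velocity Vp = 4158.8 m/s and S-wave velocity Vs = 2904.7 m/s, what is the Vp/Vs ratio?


Vp/Vs = 4158.8 / 2904.7
= 1.4317

1.4317


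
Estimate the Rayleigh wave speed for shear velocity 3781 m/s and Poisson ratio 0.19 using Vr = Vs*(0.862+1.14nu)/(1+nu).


Numerator factor = 0.862 + 1.14*0.19 = 1.0786
Denominator = 1 + 0.19 = 1.19
Vr = 3781 * 1.0786 / 1.19 = 3427.05 m/s

3427.05


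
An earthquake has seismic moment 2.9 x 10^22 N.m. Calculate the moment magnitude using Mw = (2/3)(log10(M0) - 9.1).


log10(M0) = log10(2.9 x 10^22) = 22.4624
Mw = 2/3 * (22.4624 - 9.1)
= 2/3 * 13.3624
= 8.91

8.91


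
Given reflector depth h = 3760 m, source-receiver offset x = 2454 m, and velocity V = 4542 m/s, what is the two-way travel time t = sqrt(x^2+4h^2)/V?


x^2 + 4h^2 = 2454^2 + 4*3760^2 = 6022116 + 56550400 = 62572516
sqrt(62572516) = 7910.2791
t = 7910.2791 / 4542 = 1.7416 s

1.7416


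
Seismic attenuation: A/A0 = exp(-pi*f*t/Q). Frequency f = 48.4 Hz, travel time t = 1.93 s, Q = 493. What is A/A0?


pi*f*t/Q = pi*48.4*1.93/493 = 0.595259
A/A0 = exp(-0.595259) = 0.55142

0.55142


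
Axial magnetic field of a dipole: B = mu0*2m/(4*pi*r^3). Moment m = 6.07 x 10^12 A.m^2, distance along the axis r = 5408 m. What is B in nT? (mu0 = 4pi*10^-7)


m = 6.07 x 10^12 = 6070000000000 A.m^2
2m = 12140000000000 A.m^2
r^3 = 5408^3 = 158164877312
B = (4pi*10^-7) * 12140000000000 / (4*pi * 158164877312) * 1e9
= 15255573.925832 / 1987558466477.24 * 1e9
= 7675.5347 nT

7675.5347


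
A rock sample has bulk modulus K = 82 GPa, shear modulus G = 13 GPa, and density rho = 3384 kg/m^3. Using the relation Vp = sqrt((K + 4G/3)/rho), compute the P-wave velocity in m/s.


First compute the effective modulus:
K + 4G/3 = 82e9 + 4*13e9/3 = 99333333333.33 Pa
Then divide by density:
99333333333.33 / 3384 = 29353821.907 Pa/(kg/m^3)
Take the square root:
Vp = sqrt(29353821.907) = 5417.92 m/s

5417.92


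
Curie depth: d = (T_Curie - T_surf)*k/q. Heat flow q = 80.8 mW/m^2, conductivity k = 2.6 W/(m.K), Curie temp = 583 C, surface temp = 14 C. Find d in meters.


T_Curie - T_surf = 583 - 14 = 569 C
Convert q to W/m^2: 80.8 mW/m^2 = 0.0808 W/m^2
d = 569 * 2.6 / 0.0808 = 18309.41 m

18309.41


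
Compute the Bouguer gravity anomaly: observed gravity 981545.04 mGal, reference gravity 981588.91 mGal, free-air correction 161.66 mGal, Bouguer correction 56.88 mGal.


BA = g_obs - g_ref + FAC - BC
= 981545.04 - 981588.91 + 161.66 - 56.88
= 60.91 mGal

60.91


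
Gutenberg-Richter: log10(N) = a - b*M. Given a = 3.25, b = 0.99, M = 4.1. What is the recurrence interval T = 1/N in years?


log10(N) = 3.25 - 0.99*4.1 = -0.809
N = 10^-0.809 = 0.155239
T = 1/N = 1/0.155239 = 6.4417 years

6.4417


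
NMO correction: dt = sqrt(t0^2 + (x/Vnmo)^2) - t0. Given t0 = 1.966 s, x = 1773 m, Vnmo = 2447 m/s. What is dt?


x/Vnmo = 1773/2447 = 0.724561
(x/Vnmo)^2 = 0.524988
t0^2 = 3.865156
sqrt(3.865156 + 0.524988) = 2.095267
dt = 2.095267 - 1.966 = 0.129267

0.129267


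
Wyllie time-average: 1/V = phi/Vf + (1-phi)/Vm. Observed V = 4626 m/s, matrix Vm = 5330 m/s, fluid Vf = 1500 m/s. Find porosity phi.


1/V - 1/Vm = 1/4626 - 1/5330 = 2.855e-05
1/Vf - 1/Vm = 1/1500 - 1/5330 = 0.00047905
phi = 2.855e-05 / 0.00047905 = 0.0596

0.0596


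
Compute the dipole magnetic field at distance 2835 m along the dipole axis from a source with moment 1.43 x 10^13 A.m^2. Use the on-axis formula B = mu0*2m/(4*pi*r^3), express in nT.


m = 1.43 x 10^13 = 14300000000000 A.m^2
2m = 28600000000000 A.m^2
r^3 = 2835^3 = 22785532875
B = (4pi*10^-7) * 28600000000000 / (4*pi * 22785532875) * 1e9
= 35939819.957067 / 286331450752.91 * 1e9
= 125518.2407 nT

125518.2407


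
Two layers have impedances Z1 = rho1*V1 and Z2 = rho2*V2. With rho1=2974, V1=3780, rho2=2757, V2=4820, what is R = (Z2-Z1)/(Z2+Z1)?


Z1 = 2974 * 3780 = 11241720
Z2 = 2757 * 4820 = 13288740
R = (13288740 - 11241720) / (13288740 + 11241720) = 2047020 / 24530460 = 0.0834

0.0834


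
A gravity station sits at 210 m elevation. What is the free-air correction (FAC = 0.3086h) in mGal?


FAC = 0.3086 * h
= 0.3086 * 210
= 64.806 mGal

64.806


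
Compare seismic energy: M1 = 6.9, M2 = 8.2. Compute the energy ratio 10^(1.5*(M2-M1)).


M2 - M1 = 8.2 - 6.9 = 1.3
1.5 * 1.3 = 1.95
ratio = 10^1.95 = 89.13

89.13


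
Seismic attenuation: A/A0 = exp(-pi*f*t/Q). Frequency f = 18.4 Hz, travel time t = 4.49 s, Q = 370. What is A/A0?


pi*f*t/Q = pi*18.4*4.49/370 = 0.701475
A/A0 = exp(-0.701475) = 0.495853

0.495853


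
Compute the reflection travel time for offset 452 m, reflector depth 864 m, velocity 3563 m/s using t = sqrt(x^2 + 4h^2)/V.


x^2 + 4h^2 = 452^2 + 4*864^2 = 204304 + 2985984 = 3190288
sqrt(3190288) = 1786.1377
t = 1786.1377 / 3563 = 0.5013 s

0.5013


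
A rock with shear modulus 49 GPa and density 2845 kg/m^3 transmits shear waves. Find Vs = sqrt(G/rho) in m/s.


Convert G to Pa: G = 49e9 Pa
Compute G/rho = 49e9 / 2845 = 17223198.594
Vs = sqrt(17223198.594) = 4150.08 m/s

4150.08


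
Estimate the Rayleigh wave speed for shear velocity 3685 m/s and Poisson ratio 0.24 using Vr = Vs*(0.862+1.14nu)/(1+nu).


Numerator factor = 0.862 + 1.14*0.24 = 1.1356
Denominator = 1 + 0.24 = 1.24
Vr = 3685 * 1.1356 / 1.24 = 3374.75 m/s

3374.75


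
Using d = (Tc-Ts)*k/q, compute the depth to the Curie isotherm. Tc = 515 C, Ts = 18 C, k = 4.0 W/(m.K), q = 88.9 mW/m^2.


T_Curie - T_surf = 515 - 18 = 497 C
Convert q to W/m^2: 88.9 mW/m^2 = 0.0889 W/m^2
d = 497 * 4.0 / 0.0889 = 22362.2 m

22362.2


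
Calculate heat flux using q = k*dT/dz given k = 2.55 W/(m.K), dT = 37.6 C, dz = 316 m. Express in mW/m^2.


q = k * dT / dz * 1000
= 2.55 * 37.6 / 316 * 1000
= 0.303418 * 1000
= 303.4177 mW/m^2

303.4177


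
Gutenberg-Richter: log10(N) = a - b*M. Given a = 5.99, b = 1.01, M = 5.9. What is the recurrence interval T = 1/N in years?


log10(N) = 5.99 - 1.01*5.9 = 0.031
N = 10^0.031 = 1.073989
T = 1/N = 1/1.073989 = 0.9311 years

0.9311


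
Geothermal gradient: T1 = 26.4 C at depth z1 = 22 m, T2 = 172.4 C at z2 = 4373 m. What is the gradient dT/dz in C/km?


dT = 172.4 - 26.4 = 146.0 C
dz = 4373 - 22 = 4351 m
gradient = dT/dz * 1000 = 146.0/4351 * 1000 = 33.5555 C/km

33.5555
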